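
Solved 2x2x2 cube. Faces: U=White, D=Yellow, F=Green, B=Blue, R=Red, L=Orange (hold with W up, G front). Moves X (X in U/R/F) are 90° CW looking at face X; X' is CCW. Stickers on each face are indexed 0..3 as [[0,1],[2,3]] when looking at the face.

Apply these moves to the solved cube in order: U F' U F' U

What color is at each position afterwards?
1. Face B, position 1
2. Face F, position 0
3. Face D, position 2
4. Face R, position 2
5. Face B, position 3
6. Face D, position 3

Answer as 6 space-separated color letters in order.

Answer: W O Y G B Y

Derivation:
After move 1 (U): U=WWWW F=RRGG R=BBRR B=OOBB L=GGOO
After move 2 (F'): F=RGRG U=WWBR R=YBYR D=GOYY L=GWOW
After move 3 (U): U=BWRW F=YBRG R=OOYR B=GWBB L=RGOW
After move 4 (F'): F=BGYR U=BWOY R=OOGR D=GWYY L=RWOR
After move 5 (U): U=OBYW F=OOYR R=GWGR B=RWBB L=BGOR
Query 1: B[1] = W
Query 2: F[0] = O
Query 3: D[2] = Y
Query 4: R[2] = G
Query 5: B[3] = B
Query 6: D[3] = Y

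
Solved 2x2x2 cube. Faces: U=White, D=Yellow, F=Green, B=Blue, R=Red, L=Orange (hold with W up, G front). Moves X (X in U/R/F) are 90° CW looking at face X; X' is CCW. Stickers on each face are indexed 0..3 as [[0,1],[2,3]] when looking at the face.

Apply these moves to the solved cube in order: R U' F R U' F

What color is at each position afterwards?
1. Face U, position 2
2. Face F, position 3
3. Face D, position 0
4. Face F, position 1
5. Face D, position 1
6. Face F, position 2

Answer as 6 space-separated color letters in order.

Answer: B Y R W G B

Derivation:
After move 1 (R): R=RRRR U=WGWG F=GYGY D=YBYB B=WBWB
After move 2 (U'): U=GGWW F=OOGY R=GYRR B=RRWB L=WBOO
After move 3 (F): F=GOYO U=GGOB R=WYWR D=RGYB L=WYOB
After move 4 (R): R=WWRY U=GOOO F=GGYB D=RWYR B=BRGB
After move 5 (U'): U=OOGO F=WYYB R=GGRY B=WWGB L=BROB
After move 6 (F): F=YWBY U=OOBR R=GGOY D=RGYR L=BROW
Query 1: U[2] = B
Query 2: F[3] = Y
Query 3: D[0] = R
Query 4: F[1] = W
Query 5: D[1] = G
Query 6: F[2] = B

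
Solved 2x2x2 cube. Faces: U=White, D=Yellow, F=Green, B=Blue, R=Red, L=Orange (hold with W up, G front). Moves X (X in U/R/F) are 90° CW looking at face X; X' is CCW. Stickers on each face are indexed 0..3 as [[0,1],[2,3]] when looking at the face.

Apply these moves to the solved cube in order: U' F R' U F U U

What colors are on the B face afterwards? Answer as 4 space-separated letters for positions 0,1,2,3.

After move 1 (U'): U=WWWW F=OOGG R=GGRR B=RRBB L=BBOO
After move 2 (F): F=GOGO U=WWOB R=WGWR D=RGYY L=BYOY
After move 3 (R'): R=GRWW U=WBOR F=GWGB D=ROYO B=YRGB
After move 4 (U): U=OWRB F=GRGB R=YRWW B=BYGB L=GWOY
After move 5 (F): F=GGBR U=OWYW R=RRBW D=WYYO L=GROO
After move 6 (U): U=YOWW F=RRBR R=BYBW B=GRGB L=GGOO
After move 7 (U): U=WYWO F=BYBR R=GRBW B=GGGB L=RROO
Query: B face = GGGB

Answer: G G G B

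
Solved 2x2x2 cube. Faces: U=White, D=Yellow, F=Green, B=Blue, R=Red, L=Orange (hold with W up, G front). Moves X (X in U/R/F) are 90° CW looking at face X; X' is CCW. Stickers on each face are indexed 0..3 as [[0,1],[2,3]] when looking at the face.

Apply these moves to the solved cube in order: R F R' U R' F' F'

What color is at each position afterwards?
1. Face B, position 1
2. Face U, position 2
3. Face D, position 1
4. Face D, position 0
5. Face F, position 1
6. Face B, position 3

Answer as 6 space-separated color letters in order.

Answer: Y R W O Y B

Derivation:
After move 1 (R): R=RRRR U=WGWG F=GYGY D=YBYB B=WBWB
After move 2 (F): F=GGYY U=WGOO R=WRGR D=RRYB L=OYOB
After move 3 (R'): R=RRWG U=WWOW F=GGYO D=RGYY B=BBRB
After move 4 (U): U=OWWW F=RRYO R=BBWG B=OYRB L=GGOB
After move 5 (R'): R=BGBW U=ORWO F=RWYW D=RRYO B=YYGB
After move 6 (F'): F=WWRY U=ORBB R=RGRW D=GBYO L=GOOW
After move 7 (F'): F=WYWR U=ORRR R=BGGW D=OWYO L=GBOB
Query 1: B[1] = Y
Query 2: U[2] = R
Query 3: D[1] = W
Query 4: D[0] = O
Query 5: F[1] = Y
Query 6: B[3] = B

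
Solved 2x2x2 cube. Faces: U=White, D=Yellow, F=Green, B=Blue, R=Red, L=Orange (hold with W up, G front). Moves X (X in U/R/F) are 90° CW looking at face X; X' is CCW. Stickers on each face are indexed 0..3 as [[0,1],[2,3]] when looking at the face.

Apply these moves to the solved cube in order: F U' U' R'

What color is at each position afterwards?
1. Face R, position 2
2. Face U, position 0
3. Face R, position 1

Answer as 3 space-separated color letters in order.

Answer: O O R

Derivation:
After move 1 (F): F=GGGG U=WWOO R=WRWR D=RRYY L=OYOY
After move 2 (U'): U=WOWO F=OYGG R=GGWR B=WRBB L=BBOY
After move 3 (U'): U=OOWW F=BBGG R=OYWR B=GGBB L=WROY
After move 4 (R'): R=YROW U=OBWG F=BOGW D=RBYG B=YGRB
Query 1: R[2] = O
Query 2: U[0] = O
Query 3: R[1] = R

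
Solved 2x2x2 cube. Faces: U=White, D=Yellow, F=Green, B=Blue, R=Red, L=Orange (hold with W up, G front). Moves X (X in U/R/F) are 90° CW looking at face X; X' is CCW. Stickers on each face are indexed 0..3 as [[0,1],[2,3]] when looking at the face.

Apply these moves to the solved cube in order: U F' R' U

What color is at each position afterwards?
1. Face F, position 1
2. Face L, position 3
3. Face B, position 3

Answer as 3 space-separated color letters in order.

Answer: R W B

Derivation:
After move 1 (U): U=WWWW F=RRGG R=BBRR B=OOBB L=GGOO
After move 2 (F'): F=RGRG U=WWBR R=YBYR D=GOYY L=GWOW
After move 3 (R'): R=BRYY U=WBBO F=RWRR D=GGYG B=YOOB
After move 4 (U): U=BWOB F=BRRR R=YOYY B=GWOB L=RWOW
Query 1: F[1] = R
Query 2: L[3] = W
Query 3: B[3] = B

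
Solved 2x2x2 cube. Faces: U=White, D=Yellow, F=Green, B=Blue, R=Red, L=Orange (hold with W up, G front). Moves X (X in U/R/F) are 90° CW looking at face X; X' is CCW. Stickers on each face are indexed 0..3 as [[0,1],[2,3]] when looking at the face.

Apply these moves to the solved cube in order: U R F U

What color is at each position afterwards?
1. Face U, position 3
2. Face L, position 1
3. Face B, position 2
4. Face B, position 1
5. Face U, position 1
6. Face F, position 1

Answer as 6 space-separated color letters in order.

Answer: R R W Y W B

Derivation:
After move 1 (U): U=WWWW F=RRGG R=BBRR B=OOBB L=GGOO
After move 2 (R): R=RBRB U=WRWG F=RYGY D=YBYO B=WOWB
After move 3 (F): F=GRYY U=WROG R=WBGB D=RRYO L=GYOB
After move 4 (U): U=OWGR F=WBYY R=WOGB B=GYWB L=GROB
Query 1: U[3] = R
Query 2: L[1] = R
Query 3: B[2] = W
Query 4: B[1] = Y
Query 5: U[1] = W
Query 6: F[1] = B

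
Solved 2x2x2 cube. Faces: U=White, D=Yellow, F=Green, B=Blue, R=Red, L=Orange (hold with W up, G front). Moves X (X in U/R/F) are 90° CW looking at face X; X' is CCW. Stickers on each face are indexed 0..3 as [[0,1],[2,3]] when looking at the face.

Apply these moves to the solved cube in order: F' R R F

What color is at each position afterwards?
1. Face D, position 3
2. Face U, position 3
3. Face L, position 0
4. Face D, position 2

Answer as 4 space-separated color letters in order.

Answer: R W O Y

Derivation:
After move 1 (F'): F=GGGG U=WWRR R=YRYR D=OOYY L=OWOW
After move 2 (R): R=YYRR U=WGRG F=GOGY D=OBYB B=RBWB
After move 3 (R): R=RYRY U=WORY F=GBGB D=OWYR B=GBGB
After move 4 (F): F=GGBB U=WOWW R=RYYY D=RRYR L=OOOW
Query 1: D[3] = R
Query 2: U[3] = W
Query 3: L[0] = O
Query 4: D[2] = Y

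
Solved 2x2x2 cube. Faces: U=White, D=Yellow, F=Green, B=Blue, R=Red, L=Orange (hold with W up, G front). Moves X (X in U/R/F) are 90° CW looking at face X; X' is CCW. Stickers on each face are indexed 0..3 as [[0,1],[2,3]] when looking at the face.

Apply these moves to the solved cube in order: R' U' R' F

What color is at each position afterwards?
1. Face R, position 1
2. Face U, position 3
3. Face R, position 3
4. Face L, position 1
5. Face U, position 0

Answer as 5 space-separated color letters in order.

After move 1 (R'): R=RRRR U=WBWB F=GWGW D=YGYG B=YBYB
After move 2 (U'): U=BBWW F=OOGW R=GWRR B=RRYB L=YBOO
After move 3 (R'): R=WRGR U=BYWR F=OBGW D=YOYW B=GRGB
After move 4 (F): F=GOWB U=BYOB R=WRRR D=GWYW L=YYOO
Query 1: R[1] = R
Query 2: U[3] = B
Query 3: R[3] = R
Query 4: L[1] = Y
Query 5: U[0] = B

Answer: R B R Y B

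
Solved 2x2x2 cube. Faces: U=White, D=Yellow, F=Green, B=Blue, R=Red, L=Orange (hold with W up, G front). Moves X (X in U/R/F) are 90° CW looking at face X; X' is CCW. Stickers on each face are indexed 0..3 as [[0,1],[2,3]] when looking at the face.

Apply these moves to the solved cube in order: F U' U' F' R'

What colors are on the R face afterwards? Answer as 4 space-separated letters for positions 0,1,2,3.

After move 1 (F): F=GGGG U=WWOO R=WRWR D=RRYY L=OYOY
After move 2 (U'): U=WOWO F=OYGG R=GGWR B=WRBB L=BBOY
After move 3 (U'): U=OOWW F=BBGG R=OYWR B=GGBB L=WROY
After move 4 (F'): F=BGBG U=OOOW R=RYRR D=RYYY L=WWOW
After move 5 (R'): R=YRRR U=OBOG F=BOBW D=RGYG B=YGYB
Query: R face = YRRR

Answer: Y R R R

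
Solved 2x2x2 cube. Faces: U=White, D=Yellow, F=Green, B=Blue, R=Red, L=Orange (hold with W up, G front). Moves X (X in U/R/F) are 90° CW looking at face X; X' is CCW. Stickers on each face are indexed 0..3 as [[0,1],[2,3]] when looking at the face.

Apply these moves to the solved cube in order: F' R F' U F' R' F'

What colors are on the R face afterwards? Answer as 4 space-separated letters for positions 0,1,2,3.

After move 1 (F'): F=GGGG U=WWRR R=YRYR D=OOYY L=OWOW
After move 2 (R): R=YYRR U=WGRG F=GOGY D=OBYB B=RBWB
After move 3 (F'): F=OYGG U=WGYR R=BYOR D=WWYB L=OGOR
After move 4 (U): U=YWRG F=BYGG R=RBOR B=OGWB L=OYOR
After move 5 (F'): F=YGBG U=YWRO R=WBWR D=YRYB L=OGOR
After move 6 (R'): R=BRWW U=YWRO F=YWBO D=YGYG B=BGRB
After move 7 (F'): F=WOYB U=YWBW R=GRYW D=GRYG L=OOOR
Query: R face = GRYW

Answer: G R Y W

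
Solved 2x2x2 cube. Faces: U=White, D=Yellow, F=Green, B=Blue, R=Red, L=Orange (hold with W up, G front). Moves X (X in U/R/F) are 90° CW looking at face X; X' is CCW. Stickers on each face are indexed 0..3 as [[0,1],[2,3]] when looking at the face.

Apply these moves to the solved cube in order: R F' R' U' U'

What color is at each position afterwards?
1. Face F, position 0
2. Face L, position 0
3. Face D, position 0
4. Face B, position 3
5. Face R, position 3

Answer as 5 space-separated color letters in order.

After move 1 (R): R=RRRR U=WGWG F=GYGY D=YBYB B=WBWB
After move 2 (F'): F=YYGG U=WGRR R=BRYR D=OOYB L=OGOW
After move 3 (R'): R=RRBY U=WWRW F=YGGR D=OYYG B=BBOB
After move 4 (U'): U=WWWR F=OGGR R=YGBY B=RROB L=BBOW
After move 5 (U'): U=WRWW F=BBGR R=OGBY B=YGOB L=RROW
Query 1: F[0] = B
Query 2: L[0] = R
Query 3: D[0] = O
Query 4: B[3] = B
Query 5: R[3] = Y

Answer: B R O B Y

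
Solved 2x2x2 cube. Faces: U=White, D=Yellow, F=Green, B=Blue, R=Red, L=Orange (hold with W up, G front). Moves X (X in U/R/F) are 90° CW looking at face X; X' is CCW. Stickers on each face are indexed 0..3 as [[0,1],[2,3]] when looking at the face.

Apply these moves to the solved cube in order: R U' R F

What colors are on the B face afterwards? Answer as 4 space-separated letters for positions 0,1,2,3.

After move 1 (R): R=RRRR U=WGWG F=GYGY D=YBYB B=WBWB
After move 2 (U'): U=GGWW F=OOGY R=GYRR B=RRWB L=WBOO
After move 3 (R): R=RGRY U=GOWY F=OBGB D=YWYR B=WRGB
After move 4 (F): F=GOBB U=GOOB R=WGYY D=RRYR L=WYOW
Query: B face = WRGB

Answer: W R G B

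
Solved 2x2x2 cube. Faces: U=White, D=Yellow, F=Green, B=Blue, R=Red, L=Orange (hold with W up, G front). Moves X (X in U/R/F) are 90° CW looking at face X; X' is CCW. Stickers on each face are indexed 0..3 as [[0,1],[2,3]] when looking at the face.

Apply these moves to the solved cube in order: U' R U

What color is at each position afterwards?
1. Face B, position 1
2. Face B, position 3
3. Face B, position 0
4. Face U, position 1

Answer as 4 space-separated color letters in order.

After move 1 (U'): U=WWWW F=OOGG R=GGRR B=RRBB L=BBOO
After move 2 (R): R=RGRG U=WOWG F=OYGY D=YBYR B=WRWB
After move 3 (U): U=WWGO F=RGGY R=WRRG B=BBWB L=OYOO
Query 1: B[1] = B
Query 2: B[3] = B
Query 3: B[0] = B
Query 4: U[1] = W

Answer: B B B W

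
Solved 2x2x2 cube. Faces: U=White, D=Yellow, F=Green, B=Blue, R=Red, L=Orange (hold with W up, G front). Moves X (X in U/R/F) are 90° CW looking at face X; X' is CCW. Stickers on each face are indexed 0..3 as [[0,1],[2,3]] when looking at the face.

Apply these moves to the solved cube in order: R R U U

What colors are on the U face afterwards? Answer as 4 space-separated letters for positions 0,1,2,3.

After move 1 (R): R=RRRR U=WGWG F=GYGY D=YBYB B=WBWB
After move 2 (R): R=RRRR U=WYWY F=GBGB D=YWYW B=GBGB
After move 3 (U): U=WWYY F=RRGB R=GBRR B=OOGB L=GBOO
After move 4 (U): U=YWYW F=GBGB R=OORR B=GBGB L=RROO
Query: U face = YWYW

Answer: Y W Y W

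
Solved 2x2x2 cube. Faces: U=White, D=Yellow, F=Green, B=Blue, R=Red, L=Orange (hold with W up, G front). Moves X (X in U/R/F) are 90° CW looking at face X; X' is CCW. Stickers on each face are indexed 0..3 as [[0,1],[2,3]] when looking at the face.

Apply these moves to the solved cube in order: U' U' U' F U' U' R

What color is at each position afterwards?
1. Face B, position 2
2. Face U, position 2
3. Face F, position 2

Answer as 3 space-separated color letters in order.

Answer: O W G

Derivation:
After move 1 (U'): U=WWWW F=OOGG R=GGRR B=RRBB L=BBOO
After move 2 (U'): U=WWWW F=BBGG R=OORR B=GGBB L=RROO
After move 3 (U'): U=WWWW F=RRGG R=BBRR B=OOBB L=GGOO
After move 4 (F): F=GRGR U=WWOG R=WBWR D=RBYY L=GYOY
After move 5 (U'): U=WGWO F=GYGR R=GRWR B=WBBB L=OOOY
After move 6 (U'): U=GOWW F=OOGR R=GYWR B=GRBB L=WBOY
After move 7 (R): R=WGRY U=GOWR F=OBGY D=RBYG B=WROB
Query 1: B[2] = O
Query 2: U[2] = W
Query 3: F[2] = G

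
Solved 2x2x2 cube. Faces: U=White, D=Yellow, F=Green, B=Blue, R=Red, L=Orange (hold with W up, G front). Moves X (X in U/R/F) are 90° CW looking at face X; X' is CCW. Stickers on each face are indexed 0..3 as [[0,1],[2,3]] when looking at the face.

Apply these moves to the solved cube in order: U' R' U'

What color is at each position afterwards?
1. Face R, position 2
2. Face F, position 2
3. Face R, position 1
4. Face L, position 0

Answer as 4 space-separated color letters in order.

After move 1 (U'): U=WWWW F=OOGG R=GGRR B=RRBB L=BBOO
After move 2 (R'): R=GRGR U=WBWR F=OWGW D=YOYG B=YRYB
After move 3 (U'): U=BRWW F=BBGW R=OWGR B=GRYB L=YROO
Query 1: R[2] = G
Query 2: F[2] = G
Query 3: R[1] = W
Query 4: L[0] = Y

Answer: G G W Y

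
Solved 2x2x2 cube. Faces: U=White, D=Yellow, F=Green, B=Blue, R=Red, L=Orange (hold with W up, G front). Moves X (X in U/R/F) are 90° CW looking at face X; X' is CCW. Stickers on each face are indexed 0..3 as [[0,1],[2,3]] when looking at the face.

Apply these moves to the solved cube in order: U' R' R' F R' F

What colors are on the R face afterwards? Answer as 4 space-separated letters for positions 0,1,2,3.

After move 1 (U'): U=WWWW F=OOGG R=GGRR B=RRBB L=BBOO
After move 2 (R'): R=GRGR U=WBWR F=OWGW D=YOYG B=YRYB
After move 3 (R'): R=RRGG U=WYWY F=OBGR D=YWYW B=GROB
After move 4 (F): F=GORB U=WYOB R=WRYG D=GRYW L=BYOW
After move 5 (R'): R=RGWY U=WOOG F=GYRB D=GOYB B=WRRB
After move 6 (F): F=RGBY U=WOWY R=OGGY D=WRYB L=BGOO
Query: R face = OGGY

Answer: O G G Y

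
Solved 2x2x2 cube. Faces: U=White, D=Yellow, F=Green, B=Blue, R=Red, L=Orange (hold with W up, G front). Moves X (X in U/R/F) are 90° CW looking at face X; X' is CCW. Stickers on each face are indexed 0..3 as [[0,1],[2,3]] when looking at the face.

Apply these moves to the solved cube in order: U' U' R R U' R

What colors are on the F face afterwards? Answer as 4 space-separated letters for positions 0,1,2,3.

Answer: R W G W

Derivation:
After move 1 (U'): U=WWWW F=OOGG R=GGRR B=RRBB L=BBOO
After move 2 (U'): U=WWWW F=BBGG R=OORR B=GGBB L=RROO
After move 3 (R): R=RORO U=WBWG F=BYGY D=YBYG B=WGWB
After move 4 (R): R=RROO U=WYWY F=BBGG D=YWYW B=GGBB
After move 5 (U'): U=YYWW F=RRGG R=BBOO B=RRBB L=GGOO
After move 6 (R): R=OBOB U=YRWG F=RWGW D=YBYR B=WRYB
Query: F face = RWGW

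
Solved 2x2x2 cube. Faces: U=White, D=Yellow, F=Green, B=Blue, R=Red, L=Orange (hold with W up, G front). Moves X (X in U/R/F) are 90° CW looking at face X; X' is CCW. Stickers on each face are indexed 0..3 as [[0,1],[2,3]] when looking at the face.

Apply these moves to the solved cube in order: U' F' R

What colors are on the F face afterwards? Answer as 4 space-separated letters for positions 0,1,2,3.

Answer: O O O Y

Derivation:
After move 1 (U'): U=WWWW F=OOGG R=GGRR B=RRBB L=BBOO
After move 2 (F'): F=OGOG U=WWGR R=YGYR D=BOYY L=BWOW
After move 3 (R): R=YYRG U=WGGG F=OOOY D=BBYR B=RRWB
Query: F face = OOOY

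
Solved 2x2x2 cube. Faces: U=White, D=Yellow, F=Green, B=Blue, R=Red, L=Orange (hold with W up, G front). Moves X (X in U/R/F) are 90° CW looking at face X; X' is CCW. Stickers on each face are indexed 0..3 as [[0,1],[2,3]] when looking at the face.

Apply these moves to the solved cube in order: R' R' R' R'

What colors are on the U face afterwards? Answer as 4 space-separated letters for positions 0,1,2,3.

Answer: W W W W

Derivation:
After move 1 (R'): R=RRRR U=WBWB F=GWGW D=YGYG B=YBYB
After move 2 (R'): R=RRRR U=WYWY F=GBGB D=YWYW B=GBGB
After move 3 (R'): R=RRRR U=WGWG F=GYGY D=YBYB B=WBWB
After move 4 (R'): R=RRRR U=WWWW F=GGGG D=YYYY B=BBBB
Query: U face = WWWW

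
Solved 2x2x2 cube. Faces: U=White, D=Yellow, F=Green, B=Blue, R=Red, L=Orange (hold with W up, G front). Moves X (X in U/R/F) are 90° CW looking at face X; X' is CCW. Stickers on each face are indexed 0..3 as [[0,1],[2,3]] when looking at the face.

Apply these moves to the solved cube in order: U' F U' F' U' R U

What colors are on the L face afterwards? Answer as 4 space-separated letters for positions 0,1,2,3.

After move 1 (U'): U=WWWW F=OOGG R=GGRR B=RRBB L=BBOO
After move 2 (F): F=GOGO U=WWOB R=WGWR D=RGYY L=BYOY
After move 3 (U'): U=WBWO F=BYGO R=GOWR B=WGBB L=RROY
After move 4 (F'): F=YOBG U=WBGW R=GORR D=RYYY L=ROOW
After move 5 (U'): U=BWWG F=ROBG R=YORR B=GOBB L=WGOW
After move 6 (R): R=RYRO U=BOWG F=RYBY D=RBYG B=GOWB
After move 7 (U): U=WBGO F=RYBY R=GORO B=WGWB L=RYOW
Query: L face = RYOW

Answer: R Y O W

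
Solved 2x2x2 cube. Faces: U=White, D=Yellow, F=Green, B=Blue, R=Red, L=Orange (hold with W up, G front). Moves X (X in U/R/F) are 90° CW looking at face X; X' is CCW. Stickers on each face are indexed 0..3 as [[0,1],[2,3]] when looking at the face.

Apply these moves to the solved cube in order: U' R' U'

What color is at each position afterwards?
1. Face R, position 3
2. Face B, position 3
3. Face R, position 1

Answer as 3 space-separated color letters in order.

After move 1 (U'): U=WWWW F=OOGG R=GGRR B=RRBB L=BBOO
After move 2 (R'): R=GRGR U=WBWR F=OWGW D=YOYG B=YRYB
After move 3 (U'): U=BRWW F=BBGW R=OWGR B=GRYB L=YROO
Query 1: R[3] = R
Query 2: B[3] = B
Query 3: R[1] = W

Answer: R B W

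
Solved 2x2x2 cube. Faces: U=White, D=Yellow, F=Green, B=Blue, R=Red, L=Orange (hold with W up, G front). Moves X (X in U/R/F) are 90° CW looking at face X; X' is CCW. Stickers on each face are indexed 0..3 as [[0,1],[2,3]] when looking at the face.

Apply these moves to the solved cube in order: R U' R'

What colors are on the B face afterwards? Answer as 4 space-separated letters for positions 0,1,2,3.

After move 1 (R): R=RRRR U=WGWG F=GYGY D=YBYB B=WBWB
After move 2 (U'): U=GGWW F=OOGY R=GYRR B=RRWB L=WBOO
After move 3 (R'): R=YRGR U=GWWR F=OGGW D=YOYY B=BRBB
Query: B face = BRBB

Answer: B R B B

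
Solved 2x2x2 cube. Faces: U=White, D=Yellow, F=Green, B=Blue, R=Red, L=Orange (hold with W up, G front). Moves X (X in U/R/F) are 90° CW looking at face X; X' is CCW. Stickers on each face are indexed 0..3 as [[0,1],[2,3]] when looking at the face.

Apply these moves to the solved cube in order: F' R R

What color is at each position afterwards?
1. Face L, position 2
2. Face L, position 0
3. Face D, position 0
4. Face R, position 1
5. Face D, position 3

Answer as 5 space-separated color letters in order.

After move 1 (F'): F=GGGG U=WWRR R=YRYR D=OOYY L=OWOW
After move 2 (R): R=YYRR U=WGRG F=GOGY D=OBYB B=RBWB
After move 3 (R): R=RYRY U=WORY F=GBGB D=OWYR B=GBGB
Query 1: L[2] = O
Query 2: L[0] = O
Query 3: D[0] = O
Query 4: R[1] = Y
Query 5: D[3] = R

Answer: O O O Y R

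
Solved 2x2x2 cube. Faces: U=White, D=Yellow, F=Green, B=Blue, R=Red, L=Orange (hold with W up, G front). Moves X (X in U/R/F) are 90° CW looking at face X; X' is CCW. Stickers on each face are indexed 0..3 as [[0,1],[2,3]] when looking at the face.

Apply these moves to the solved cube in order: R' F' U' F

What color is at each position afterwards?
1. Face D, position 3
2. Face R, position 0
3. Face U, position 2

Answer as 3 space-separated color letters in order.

Answer: G W W

Derivation:
After move 1 (R'): R=RRRR U=WBWB F=GWGW D=YGYG B=YBYB
After move 2 (F'): F=WWGG U=WBRR R=GRYR D=OOYG L=OBOW
After move 3 (U'): U=BRWR F=OBGG R=WWYR B=GRYB L=YBOW
After move 4 (F): F=GOGB U=BRWB R=WWRR D=YWYG L=YOOO
Query 1: D[3] = G
Query 2: R[0] = W
Query 3: U[2] = W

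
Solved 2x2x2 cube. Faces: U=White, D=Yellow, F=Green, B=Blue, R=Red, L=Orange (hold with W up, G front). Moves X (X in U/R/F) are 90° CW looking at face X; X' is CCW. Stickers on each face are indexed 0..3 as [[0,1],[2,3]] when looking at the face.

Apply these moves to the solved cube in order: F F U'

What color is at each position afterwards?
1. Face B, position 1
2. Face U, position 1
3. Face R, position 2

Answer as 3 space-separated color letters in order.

After move 1 (F): F=GGGG U=WWOO R=WRWR D=RRYY L=OYOY
After move 2 (F): F=GGGG U=WWYY R=OROR D=WWYY L=OROR
After move 3 (U'): U=WYWY F=ORGG R=GGOR B=ORBB L=BBOR
Query 1: B[1] = R
Query 2: U[1] = Y
Query 3: R[2] = O

Answer: R Y O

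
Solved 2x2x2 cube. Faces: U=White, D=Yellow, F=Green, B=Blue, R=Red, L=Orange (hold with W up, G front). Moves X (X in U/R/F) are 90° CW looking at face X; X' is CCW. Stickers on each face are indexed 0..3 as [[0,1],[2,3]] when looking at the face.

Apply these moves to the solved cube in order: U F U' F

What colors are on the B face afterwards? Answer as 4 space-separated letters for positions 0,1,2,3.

After move 1 (U): U=WWWW F=RRGG R=BBRR B=OOBB L=GGOO
After move 2 (F): F=GRGR U=WWOG R=WBWR D=RBYY L=GYOY
After move 3 (U'): U=WGWO F=GYGR R=GRWR B=WBBB L=OOOY
After move 4 (F): F=GGRY U=WGYO R=WROR D=WGYY L=OROB
Query: B face = WBBB

Answer: W B B B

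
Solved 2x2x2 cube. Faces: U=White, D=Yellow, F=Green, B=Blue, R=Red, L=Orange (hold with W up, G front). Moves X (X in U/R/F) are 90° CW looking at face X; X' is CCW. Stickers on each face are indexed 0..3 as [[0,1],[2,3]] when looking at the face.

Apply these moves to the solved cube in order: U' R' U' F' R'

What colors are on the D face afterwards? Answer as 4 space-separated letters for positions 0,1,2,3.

After move 1 (U'): U=WWWW F=OOGG R=GGRR B=RRBB L=BBOO
After move 2 (R'): R=GRGR U=WBWR F=OWGW D=YOYG B=YRYB
After move 3 (U'): U=BRWW F=BBGW R=OWGR B=GRYB L=YROO
After move 4 (F'): F=BWBG U=BROG R=OWYR D=ROYG L=YWOW
After move 5 (R'): R=WROY U=BYOG F=BRBG D=RWYG B=GROB
Query: D face = RWYG

Answer: R W Y G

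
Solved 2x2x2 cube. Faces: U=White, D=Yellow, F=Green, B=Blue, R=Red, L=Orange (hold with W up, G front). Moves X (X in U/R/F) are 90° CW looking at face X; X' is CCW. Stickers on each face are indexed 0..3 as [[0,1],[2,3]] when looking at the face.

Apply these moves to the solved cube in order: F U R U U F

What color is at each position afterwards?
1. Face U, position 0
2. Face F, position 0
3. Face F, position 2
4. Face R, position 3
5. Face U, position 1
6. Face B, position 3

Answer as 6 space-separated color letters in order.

Answer: G G Y B O B

Derivation:
After move 1 (F): F=GGGG U=WWOO R=WRWR D=RRYY L=OYOY
After move 2 (U): U=OWOW F=WRGG R=BBWR B=OYBB L=GGOY
After move 3 (R): R=WBRB U=OROG F=WRGY D=RBYO B=WYWB
After move 4 (U): U=OOGR F=WBGY R=WYRB B=GGWB L=WROY
After move 5 (U): U=GORO F=WYGY R=GGRB B=WRWB L=WBOY
After move 6 (F): F=GWYY U=GOYB R=RGOB D=RGYO L=WROB
Query 1: U[0] = G
Query 2: F[0] = G
Query 3: F[2] = Y
Query 4: R[3] = B
Query 5: U[1] = O
Query 6: B[3] = B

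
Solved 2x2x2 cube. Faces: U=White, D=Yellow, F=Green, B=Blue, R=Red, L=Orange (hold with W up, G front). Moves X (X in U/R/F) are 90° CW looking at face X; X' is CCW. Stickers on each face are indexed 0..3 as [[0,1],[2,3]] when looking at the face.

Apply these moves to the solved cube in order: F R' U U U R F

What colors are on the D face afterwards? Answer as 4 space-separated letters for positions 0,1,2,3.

After move 1 (F): F=GGGG U=WWOO R=WRWR D=RRYY L=OYOY
After move 2 (R'): R=RRWW U=WBOB F=GWGO D=RGYG B=YBRB
After move 3 (U): U=OWBB F=RRGO R=YBWW B=OYRB L=GWOY
After move 4 (U): U=BOBW F=YBGO R=OYWW B=GWRB L=RROY
After move 5 (U): U=BBWO F=OYGO R=GWWW B=RRRB L=YBOY
After move 6 (R): R=WGWW U=BYWO F=OGGG D=RRYR B=ORBB
After move 7 (F): F=GOGG U=BYYB R=WGOW D=WWYR L=YROR
Query: D face = WWYR

Answer: W W Y R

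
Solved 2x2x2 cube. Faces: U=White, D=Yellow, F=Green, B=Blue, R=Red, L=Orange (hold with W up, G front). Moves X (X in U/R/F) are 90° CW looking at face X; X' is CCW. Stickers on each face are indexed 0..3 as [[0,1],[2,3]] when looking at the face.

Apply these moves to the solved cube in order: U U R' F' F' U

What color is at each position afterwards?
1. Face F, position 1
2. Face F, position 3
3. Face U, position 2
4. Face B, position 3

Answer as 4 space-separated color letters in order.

After move 1 (U): U=WWWW F=RRGG R=BBRR B=OOBB L=GGOO
After move 2 (U): U=WWWW F=BBGG R=OORR B=GGBB L=RROO
After move 3 (R'): R=OROR U=WBWG F=BWGW D=YBYG B=YGYB
After move 4 (F'): F=WWBG U=WBOO R=BRYR D=ROYG L=RGOW
After move 5 (F'): F=WGWB U=WBBY R=ORRR D=GWYG L=ROOO
After move 6 (U): U=BWYB F=ORWB R=YGRR B=ROYB L=WGOO
Query 1: F[1] = R
Query 2: F[3] = B
Query 3: U[2] = Y
Query 4: B[3] = B

Answer: R B Y B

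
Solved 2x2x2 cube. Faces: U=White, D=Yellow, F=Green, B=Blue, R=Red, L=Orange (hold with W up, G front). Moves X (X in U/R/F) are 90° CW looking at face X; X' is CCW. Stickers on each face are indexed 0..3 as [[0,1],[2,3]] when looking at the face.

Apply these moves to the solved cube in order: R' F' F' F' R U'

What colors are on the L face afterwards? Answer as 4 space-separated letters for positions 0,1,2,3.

Answer: O B O G

Derivation:
After move 1 (R'): R=RRRR U=WBWB F=GWGW D=YGYG B=YBYB
After move 2 (F'): F=WWGG U=WBRR R=GRYR D=OOYG L=OBOW
After move 3 (F'): F=WGWG U=WBGY R=OROR D=BWYG L=OROR
After move 4 (F'): F=GGWW U=WBOO R=WRBR D=RRYG L=OYOG
After move 5 (R): R=BWRR U=WGOW F=GRWG D=RYYY B=OBBB
After move 6 (U'): U=GWWO F=OYWG R=GRRR B=BWBB L=OBOG
Query: L face = OBOG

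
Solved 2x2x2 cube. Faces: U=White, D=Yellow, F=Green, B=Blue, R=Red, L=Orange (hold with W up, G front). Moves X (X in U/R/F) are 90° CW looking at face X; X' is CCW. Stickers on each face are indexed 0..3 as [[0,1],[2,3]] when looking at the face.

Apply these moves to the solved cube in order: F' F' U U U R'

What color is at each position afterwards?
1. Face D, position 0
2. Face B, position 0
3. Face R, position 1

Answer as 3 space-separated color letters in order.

Answer: W Y R

Derivation:
After move 1 (F'): F=GGGG U=WWRR R=YRYR D=OOYY L=OWOW
After move 2 (F'): F=GGGG U=WWYY R=OROR D=WWYY L=OROR
After move 3 (U): U=YWYW F=ORGG R=BBOR B=ORBB L=GGOR
After move 4 (U): U=YYWW F=BBGG R=OROR B=GGBB L=OROR
After move 5 (U): U=WYWY F=ORGG R=GGOR B=ORBB L=BBOR
After move 6 (R'): R=GRGO U=WBWO F=OYGY D=WRYG B=YRWB
Query 1: D[0] = W
Query 2: B[0] = Y
Query 3: R[1] = R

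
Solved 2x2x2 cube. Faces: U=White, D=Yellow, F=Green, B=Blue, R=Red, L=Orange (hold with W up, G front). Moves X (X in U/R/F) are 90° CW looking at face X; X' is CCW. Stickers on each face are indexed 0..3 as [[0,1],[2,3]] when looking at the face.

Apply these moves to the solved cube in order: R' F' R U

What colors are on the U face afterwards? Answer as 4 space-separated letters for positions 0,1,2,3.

After move 1 (R'): R=RRRR U=WBWB F=GWGW D=YGYG B=YBYB
After move 2 (F'): F=WWGG U=WBRR R=GRYR D=OOYG L=OBOW
After move 3 (R): R=YGRR U=WWRG F=WOGG D=OYYY B=RBBB
After move 4 (U): U=RWGW F=YGGG R=RBRR B=OBBB L=WOOW
Query: U face = RWGW

Answer: R W G W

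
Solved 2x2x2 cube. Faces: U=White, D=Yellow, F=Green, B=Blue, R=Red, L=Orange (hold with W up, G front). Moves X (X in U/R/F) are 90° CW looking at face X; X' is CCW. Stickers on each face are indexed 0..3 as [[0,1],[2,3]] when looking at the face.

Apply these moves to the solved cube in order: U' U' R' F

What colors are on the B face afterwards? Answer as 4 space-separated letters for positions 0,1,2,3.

After move 1 (U'): U=WWWW F=OOGG R=GGRR B=RRBB L=BBOO
After move 2 (U'): U=WWWW F=BBGG R=OORR B=GGBB L=RROO
After move 3 (R'): R=OROR U=WBWG F=BWGW D=YBYG B=YGYB
After move 4 (F): F=GBWW U=WBOR R=WRGR D=OOYG L=RYOB
Query: B face = YGYB

Answer: Y G Y B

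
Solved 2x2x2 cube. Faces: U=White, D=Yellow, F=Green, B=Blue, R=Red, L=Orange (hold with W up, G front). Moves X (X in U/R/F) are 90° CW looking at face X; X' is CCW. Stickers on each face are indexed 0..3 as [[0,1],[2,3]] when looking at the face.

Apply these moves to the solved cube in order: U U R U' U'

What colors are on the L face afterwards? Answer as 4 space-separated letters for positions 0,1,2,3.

After move 1 (U): U=WWWW F=RRGG R=BBRR B=OOBB L=GGOO
After move 2 (U): U=WWWW F=BBGG R=OORR B=GGBB L=RROO
After move 3 (R): R=RORO U=WBWG F=BYGY D=YBYG B=WGWB
After move 4 (U'): U=BGWW F=RRGY R=BYRO B=ROWB L=WGOO
After move 5 (U'): U=GWBW F=WGGY R=RRRO B=BYWB L=ROOO
Query: L face = ROOO

Answer: R O O O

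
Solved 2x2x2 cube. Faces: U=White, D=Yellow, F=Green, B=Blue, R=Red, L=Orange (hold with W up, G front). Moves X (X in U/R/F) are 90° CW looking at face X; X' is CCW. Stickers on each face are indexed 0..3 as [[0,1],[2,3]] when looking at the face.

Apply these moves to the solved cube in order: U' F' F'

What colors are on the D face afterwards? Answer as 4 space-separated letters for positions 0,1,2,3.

After move 1 (U'): U=WWWW F=OOGG R=GGRR B=RRBB L=BBOO
After move 2 (F'): F=OGOG U=WWGR R=YGYR D=BOYY L=BWOW
After move 3 (F'): F=GGOO U=WWYY R=OGBR D=WWYY L=BROG
Query: D face = WWYY

Answer: W W Y Y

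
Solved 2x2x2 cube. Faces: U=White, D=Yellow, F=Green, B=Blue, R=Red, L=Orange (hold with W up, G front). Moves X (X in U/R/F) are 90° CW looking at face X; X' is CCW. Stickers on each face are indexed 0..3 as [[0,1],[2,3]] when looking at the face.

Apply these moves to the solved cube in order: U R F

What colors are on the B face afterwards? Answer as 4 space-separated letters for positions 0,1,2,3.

Answer: W O W B

Derivation:
After move 1 (U): U=WWWW F=RRGG R=BBRR B=OOBB L=GGOO
After move 2 (R): R=RBRB U=WRWG F=RYGY D=YBYO B=WOWB
After move 3 (F): F=GRYY U=WROG R=WBGB D=RRYO L=GYOB
Query: B face = WOWB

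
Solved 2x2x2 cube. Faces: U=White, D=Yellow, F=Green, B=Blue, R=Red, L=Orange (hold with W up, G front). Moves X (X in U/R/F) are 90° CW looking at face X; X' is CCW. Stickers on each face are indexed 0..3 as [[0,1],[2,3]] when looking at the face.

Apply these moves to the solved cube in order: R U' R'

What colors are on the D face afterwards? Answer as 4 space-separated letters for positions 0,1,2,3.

Answer: Y O Y Y

Derivation:
After move 1 (R): R=RRRR U=WGWG F=GYGY D=YBYB B=WBWB
After move 2 (U'): U=GGWW F=OOGY R=GYRR B=RRWB L=WBOO
After move 3 (R'): R=YRGR U=GWWR F=OGGW D=YOYY B=BRBB
Query: D face = YOYY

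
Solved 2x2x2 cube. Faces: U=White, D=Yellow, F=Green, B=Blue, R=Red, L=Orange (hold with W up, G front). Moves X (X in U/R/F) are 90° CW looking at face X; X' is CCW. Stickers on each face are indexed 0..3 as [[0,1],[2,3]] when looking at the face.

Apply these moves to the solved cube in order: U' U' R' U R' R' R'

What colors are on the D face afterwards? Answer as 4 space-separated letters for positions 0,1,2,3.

Answer: Y Y Y R

Derivation:
After move 1 (U'): U=WWWW F=OOGG R=GGRR B=RRBB L=BBOO
After move 2 (U'): U=WWWW F=BBGG R=OORR B=GGBB L=RROO
After move 3 (R'): R=OROR U=WBWG F=BWGW D=YBYG B=YGYB
After move 4 (U): U=WWGB F=ORGW R=YGOR B=RRYB L=BWOO
After move 5 (R'): R=GRYO U=WYGR F=OWGB D=YRYW B=GRBB
After move 6 (R'): R=ROGY U=WBGG F=OYGR D=YWYB B=WRRB
After move 7 (R'): R=OYRG U=WRGW F=OBGG D=YYYR B=BRWB
Query: D face = YYYR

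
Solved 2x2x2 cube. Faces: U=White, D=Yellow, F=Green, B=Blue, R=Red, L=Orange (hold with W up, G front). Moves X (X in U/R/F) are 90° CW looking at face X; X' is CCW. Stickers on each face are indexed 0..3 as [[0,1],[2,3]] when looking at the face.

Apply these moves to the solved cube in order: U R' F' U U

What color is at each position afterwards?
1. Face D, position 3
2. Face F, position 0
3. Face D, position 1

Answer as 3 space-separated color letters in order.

After move 1 (U): U=WWWW F=RRGG R=BBRR B=OOBB L=GGOO
After move 2 (R'): R=BRBR U=WBWO F=RWGW D=YRYG B=YOYB
After move 3 (F'): F=WWRG U=WBBB R=RRYR D=GOYG L=GOOW
After move 4 (U): U=BWBB F=RRRG R=YOYR B=GOYB L=WWOW
After move 5 (U): U=BBBW F=YORG R=GOYR B=WWYB L=RROW
Query 1: D[3] = G
Query 2: F[0] = Y
Query 3: D[1] = O

Answer: G Y O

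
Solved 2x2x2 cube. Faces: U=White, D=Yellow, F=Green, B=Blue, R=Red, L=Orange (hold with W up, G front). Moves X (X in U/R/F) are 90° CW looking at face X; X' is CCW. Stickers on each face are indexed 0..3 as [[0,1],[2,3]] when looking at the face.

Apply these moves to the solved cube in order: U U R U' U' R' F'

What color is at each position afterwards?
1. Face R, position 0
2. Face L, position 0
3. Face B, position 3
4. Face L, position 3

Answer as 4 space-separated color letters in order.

Answer: G R B B

Derivation:
After move 1 (U): U=WWWW F=RRGG R=BBRR B=OOBB L=GGOO
After move 2 (U): U=WWWW F=BBGG R=OORR B=GGBB L=RROO
After move 3 (R): R=RORO U=WBWG F=BYGY D=YBYG B=WGWB
After move 4 (U'): U=BGWW F=RRGY R=BYRO B=ROWB L=WGOO
After move 5 (U'): U=GWBW F=WGGY R=RRRO B=BYWB L=ROOO
After move 6 (R'): R=RORR U=GWBB F=WWGW D=YGYY B=GYBB
After move 7 (F'): F=WWWG U=GWRR R=GOYR D=OOYY L=RBOB
Query 1: R[0] = G
Query 2: L[0] = R
Query 3: B[3] = B
Query 4: L[3] = B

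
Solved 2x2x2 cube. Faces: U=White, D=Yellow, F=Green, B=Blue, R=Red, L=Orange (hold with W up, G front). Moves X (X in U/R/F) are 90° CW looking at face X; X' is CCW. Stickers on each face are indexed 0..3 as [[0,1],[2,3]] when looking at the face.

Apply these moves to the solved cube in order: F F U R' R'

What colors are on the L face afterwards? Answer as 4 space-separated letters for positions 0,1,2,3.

Answer: G G O R

Derivation:
After move 1 (F): F=GGGG U=WWOO R=WRWR D=RRYY L=OYOY
After move 2 (F): F=GGGG U=WWYY R=OROR D=WWYY L=OROR
After move 3 (U): U=YWYW F=ORGG R=BBOR B=ORBB L=GGOR
After move 4 (R'): R=BRBO U=YBYO F=OWGW D=WRYG B=YRWB
After move 5 (R'): R=ROBB U=YWYY F=OBGO D=WWYW B=GRRB
Query: L face = GGOR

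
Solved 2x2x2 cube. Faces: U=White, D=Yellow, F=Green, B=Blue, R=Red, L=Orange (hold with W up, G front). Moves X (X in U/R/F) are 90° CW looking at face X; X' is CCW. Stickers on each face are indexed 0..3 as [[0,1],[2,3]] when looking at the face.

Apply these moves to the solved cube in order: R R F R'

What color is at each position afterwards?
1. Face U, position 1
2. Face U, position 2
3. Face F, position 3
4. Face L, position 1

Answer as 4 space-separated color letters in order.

After move 1 (R): R=RRRR U=WGWG F=GYGY D=YBYB B=WBWB
After move 2 (R): R=RRRR U=WYWY F=GBGB D=YWYW B=GBGB
After move 3 (F): F=GGBB U=WYOO R=WRYR D=RRYW L=OYOW
After move 4 (R'): R=RRWY U=WGOG F=GYBO D=RGYB B=WBRB
Query 1: U[1] = G
Query 2: U[2] = O
Query 3: F[3] = O
Query 4: L[1] = Y

Answer: G O O Y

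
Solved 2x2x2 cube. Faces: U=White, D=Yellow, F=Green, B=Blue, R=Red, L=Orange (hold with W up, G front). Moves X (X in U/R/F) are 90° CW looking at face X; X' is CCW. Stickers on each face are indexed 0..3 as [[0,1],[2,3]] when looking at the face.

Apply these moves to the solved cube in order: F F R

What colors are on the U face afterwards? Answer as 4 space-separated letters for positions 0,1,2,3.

After move 1 (F): F=GGGG U=WWOO R=WRWR D=RRYY L=OYOY
After move 2 (F): F=GGGG U=WWYY R=OROR D=WWYY L=OROR
After move 3 (R): R=OORR U=WGYG F=GWGY D=WBYB B=YBWB
Query: U face = WGYG

Answer: W G Y G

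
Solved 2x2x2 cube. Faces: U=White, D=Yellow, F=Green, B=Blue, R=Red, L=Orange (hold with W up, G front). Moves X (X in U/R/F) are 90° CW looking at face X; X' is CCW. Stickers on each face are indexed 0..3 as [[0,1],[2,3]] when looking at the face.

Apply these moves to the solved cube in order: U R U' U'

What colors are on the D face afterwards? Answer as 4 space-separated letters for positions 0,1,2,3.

Answer: Y B Y O

Derivation:
After move 1 (U): U=WWWW F=RRGG R=BBRR B=OOBB L=GGOO
After move 2 (R): R=RBRB U=WRWG F=RYGY D=YBYO B=WOWB
After move 3 (U'): U=RGWW F=GGGY R=RYRB B=RBWB L=WOOO
After move 4 (U'): U=GWRW F=WOGY R=GGRB B=RYWB L=RBOO
Query: D face = YBYO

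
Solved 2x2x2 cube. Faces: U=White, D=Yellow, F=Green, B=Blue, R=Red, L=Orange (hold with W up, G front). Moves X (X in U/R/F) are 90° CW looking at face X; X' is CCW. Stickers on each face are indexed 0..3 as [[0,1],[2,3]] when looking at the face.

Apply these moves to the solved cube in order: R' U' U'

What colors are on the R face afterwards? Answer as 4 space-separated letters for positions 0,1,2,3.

After move 1 (R'): R=RRRR U=WBWB F=GWGW D=YGYG B=YBYB
After move 2 (U'): U=BBWW F=OOGW R=GWRR B=RRYB L=YBOO
After move 3 (U'): U=BWBW F=YBGW R=OORR B=GWYB L=RROO
Query: R face = OORR

Answer: O O R R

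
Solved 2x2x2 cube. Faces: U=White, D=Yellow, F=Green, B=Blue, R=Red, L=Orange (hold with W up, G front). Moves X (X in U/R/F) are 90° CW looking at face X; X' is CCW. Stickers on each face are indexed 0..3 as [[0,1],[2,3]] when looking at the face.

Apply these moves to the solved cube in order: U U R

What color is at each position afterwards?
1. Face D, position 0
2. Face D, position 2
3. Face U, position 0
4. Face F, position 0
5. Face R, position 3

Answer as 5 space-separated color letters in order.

After move 1 (U): U=WWWW F=RRGG R=BBRR B=OOBB L=GGOO
After move 2 (U): U=WWWW F=BBGG R=OORR B=GGBB L=RROO
After move 3 (R): R=RORO U=WBWG F=BYGY D=YBYG B=WGWB
Query 1: D[0] = Y
Query 2: D[2] = Y
Query 3: U[0] = W
Query 4: F[0] = B
Query 5: R[3] = O

Answer: Y Y W B O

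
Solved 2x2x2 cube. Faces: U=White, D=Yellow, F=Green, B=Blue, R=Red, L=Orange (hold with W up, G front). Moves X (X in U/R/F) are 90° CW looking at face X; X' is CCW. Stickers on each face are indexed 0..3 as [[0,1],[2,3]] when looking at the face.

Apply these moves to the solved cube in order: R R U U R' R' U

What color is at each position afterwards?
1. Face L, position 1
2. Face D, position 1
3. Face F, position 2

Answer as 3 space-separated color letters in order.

After move 1 (R): R=RRRR U=WGWG F=GYGY D=YBYB B=WBWB
After move 2 (R): R=RRRR U=WYWY F=GBGB D=YWYW B=GBGB
After move 3 (U): U=WWYY F=RRGB R=GBRR B=OOGB L=GBOO
After move 4 (U): U=YWYW F=GBGB R=OORR B=GBGB L=RROO
After move 5 (R'): R=OROR U=YGYG F=GWGW D=YBYB B=WBWB
After move 6 (R'): R=RROO U=YWYW F=GGGG D=YWYW B=BBBB
After move 7 (U): U=YYWW F=RRGG R=BBOO B=RRBB L=GGOO
Query 1: L[1] = G
Query 2: D[1] = W
Query 3: F[2] = G

Answer: G W G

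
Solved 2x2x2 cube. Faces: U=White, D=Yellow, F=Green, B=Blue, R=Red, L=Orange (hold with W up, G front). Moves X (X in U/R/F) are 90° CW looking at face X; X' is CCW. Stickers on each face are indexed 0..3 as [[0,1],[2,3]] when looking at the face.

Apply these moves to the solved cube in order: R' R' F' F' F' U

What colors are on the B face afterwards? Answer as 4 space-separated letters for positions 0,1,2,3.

After move 1 (R'): R=RRRR U=WBWB F=GWGW D=YGYG B=YBYB
After move 2 (R'): R=RRRR U=WYWY F=GBGB D=YWYW B=GBGB
After move 3 (F'): F=BBGG U=WYRR R=WRYR D=OOYW L=OYOW
After move 4 (F'): F=BGBG U=WYWY R=OROR D=YWYW L=OROR
After move 5 (F'): F=GGBB U=WYOO R=WRYR D=RRYW L=OYOW
After move 6 (U): U=OWOY F=WRBB R=GBYR B=OYGB L=GGOW
Query: B face = OYGB

Answer: O Y G B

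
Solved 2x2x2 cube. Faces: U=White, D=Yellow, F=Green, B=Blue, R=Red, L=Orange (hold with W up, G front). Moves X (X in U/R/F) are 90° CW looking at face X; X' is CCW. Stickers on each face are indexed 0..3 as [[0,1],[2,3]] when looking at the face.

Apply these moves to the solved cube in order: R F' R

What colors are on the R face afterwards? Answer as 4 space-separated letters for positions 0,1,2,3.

Answer: Y B R R

Derivation:
After move 1 (R): R=RRRR U=WGWG F=GYGY D=YBYB B=WBWB
After move 2 (F'): F=YYGG U=WGRR R=BRYR D=OOYB L=OGOW
After move 3 (R): R=YBRR U=WYRG F=YOGB D=OWYW B=RBGB
Query: R face = YBRR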